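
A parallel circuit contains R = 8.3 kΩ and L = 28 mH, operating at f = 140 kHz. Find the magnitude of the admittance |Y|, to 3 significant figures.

127 μS

ω = 2πf = 879600 rad/s
X_L = ωL = 24600 Ω
Parallel: admittances add. Y = 1/R + 1/(jωL)
Y = (0.000120 − j4.06e-05) S
|Y| = 0.000127 S → |Z| = 1/|Y| = 7870 Ω, ∠Z = −∠Y = 18.6°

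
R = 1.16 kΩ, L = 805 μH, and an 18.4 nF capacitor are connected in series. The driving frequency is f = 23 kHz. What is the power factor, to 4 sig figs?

ω = 2πf = 144500 rad/s
X_L = ωL = 116.3 Ω
X_C = 1/(ωC) = 376.1 Ω
Net reactance X = X_L − X_C = -259.7 Ω
Z = 1160 − j259.7 Ω
|Z| = √(1160² + 259.7²) = 1189 Ω
∠Z = arctan(-259.7/1160) = -12.62°
cos φ = cos(-12.62°) = 0.9758

0.9758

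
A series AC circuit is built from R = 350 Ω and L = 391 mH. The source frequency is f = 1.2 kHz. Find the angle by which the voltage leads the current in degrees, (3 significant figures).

83.2°

ω = 2πf = 7540 rad/s
X_L = ωL = 2950 Ω
Z = 350 + j2950 Ω
|Z| = √(350² + 2950²) = 2970 Ω
∠Z = arctan(2950/350) = 83.2°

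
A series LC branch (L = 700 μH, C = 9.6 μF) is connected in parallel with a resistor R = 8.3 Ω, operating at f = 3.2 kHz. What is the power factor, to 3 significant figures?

ω = 2πf = 20110 rad/s
X_L = ωL = 14.1 Ω
X_C = 1/(ωC) = 5.18 Ω
Branch 1: Z₁ = R = 8.30 Ω
Branch 2 (series LC): Z₂ = j(X_L − X_C) = j8.89 Ω
Parallel: Z = Z₁Z₂/(Z₁+Z₂), |Z| = 6.07 Ω, ∠Z = 43.0°
cos φ = cos(43.0°) = 0.731

0.731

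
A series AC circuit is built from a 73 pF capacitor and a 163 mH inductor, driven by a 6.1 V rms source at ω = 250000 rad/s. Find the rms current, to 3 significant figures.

X_L = ωL = 40800 Ω
X_C = 1/(ωC) = 54800 Ω
Net reactance X = X_L − X_C = -14000 Ω
Z = − j14000 Ω
|Z| = √(0² + 14000²) = 14000 Ω
I = V/|Z| = 6.1/14000 = 434 μA

434 μA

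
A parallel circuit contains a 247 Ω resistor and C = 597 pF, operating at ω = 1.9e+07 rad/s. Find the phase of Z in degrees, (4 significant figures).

-70.36°

X_C = 1/(ωC) = 88.16 Ω
Parallel: admittances add. Y = 1/R + jωC
Y = (0.004049 + j0.01134) S
|Y| = 0.01204 S → |Z| = 1/|Y| = 83.03 Ω, ∠Z = −∠Y = -70.36°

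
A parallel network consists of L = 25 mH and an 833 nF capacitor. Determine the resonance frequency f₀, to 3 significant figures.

ω₀ = 1/√(LC) = 1/√(0.025 × 8.33e-07) = 6930 rad/s
f₀ = ω₀/(2π) = 1.10 kHz

1.10 kHz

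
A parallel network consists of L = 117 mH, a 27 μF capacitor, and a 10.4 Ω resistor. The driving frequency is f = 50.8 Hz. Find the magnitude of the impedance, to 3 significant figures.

10.2 Ω

ω = 2πf = 319.2 rad/s
X_L = ωL = 37.3 Ω
X_C = 1/(ωC) = 116 Ω
Parallel: admittances add. Y = 1/R + 1/(jωL) + jωC
Y = (0.0962 − j0.0182) S
|Y| = 0.0979 S → |Z| = 1/|Y| = 10.2 Ω, ∠Z = −∠Y = 10.7°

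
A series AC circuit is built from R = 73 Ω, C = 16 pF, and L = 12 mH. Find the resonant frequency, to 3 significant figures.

363 kHz

ω₀ = 1/√(LC) = 1/√(0.012 × 1.6e-11) = 2.282e+06 rad/s
f₀ = ω₀/(2π) = 363 kHz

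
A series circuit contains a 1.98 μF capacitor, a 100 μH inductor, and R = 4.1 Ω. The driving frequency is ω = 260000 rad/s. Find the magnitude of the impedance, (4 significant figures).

X_L = ωL = 26.00 Ω
X_C = 1/(ωC) = 1.943 Ω
Net reactance X = X_L − X_C = 24.06 Ω
Z = 4.100 + j24.06 Ω
|Z| = √(4.100² + 24.06²) = 24.40 Ω

24.40 Ω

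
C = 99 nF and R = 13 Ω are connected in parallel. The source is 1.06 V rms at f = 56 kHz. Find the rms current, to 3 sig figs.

ω = 2πf = 351900 rad/s
X_C = 1/(ωC) = 28.7 Ω
Parallel: admittances add. Y = 1/R + jωC
Y = (0.0769 + j0.0348) S
|Y| = 0.0844 S → |Z| = 1/|Y| = 11.8 Ω, ∠Z = −∠Y = -24.4°
I = V/|Z| = 1.06/11.8 = 89.5 mA

89.5 mA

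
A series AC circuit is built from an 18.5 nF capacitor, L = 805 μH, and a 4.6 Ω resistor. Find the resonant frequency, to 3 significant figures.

41.2 kHz

ω₀ = 1/√(LC) = 1/√(0.000805 × 1.85e-08) = 259100 rad/s
f₀ = ω₀/(2π) = 41.2 kHz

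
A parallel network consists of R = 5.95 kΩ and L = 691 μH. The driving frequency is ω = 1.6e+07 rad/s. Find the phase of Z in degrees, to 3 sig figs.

28.3°

X_L = ωL = 11100 Ω
Parallel: admittances add. Y = 1/R + 1/(jωL)
Y = (0.000168 − j9.04e-05) S
|Y| = 0.000191 S → |Z| = 1/|Y| = 5240 Ω, ∠Z = −∠Y = 28.3°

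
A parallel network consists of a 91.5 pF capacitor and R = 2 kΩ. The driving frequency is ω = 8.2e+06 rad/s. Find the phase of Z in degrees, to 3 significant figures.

-56.3°

X_C = 1/(ωC) = 1330 Ω
Parallel: admittances add. Y = 1/R + jωC
Y = (0.000500 + j0.000750) S
|Y| = 0.000902 S → |Z| = 1/|Y| = 1110 Ω, ∠Z = −∠Y = -56.3°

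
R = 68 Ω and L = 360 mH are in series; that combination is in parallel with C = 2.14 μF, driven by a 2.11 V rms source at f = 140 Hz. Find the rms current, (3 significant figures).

ω = 2πf = 879.6 rad/s
X_L = ωL = 317 Ω
X_C = 1/(ωC) = 531 Ω
Branch 1 (R+jX_L): Z₁ = 68.0 + j317 Ω, |Z₁| = 324 Ω
Branch 2 (−jX_C): Z₂ = −j531 Ω
Parallel: Z = Z₁Z₂/(Z₁+Z₂), |Z| = 764 Ω, ∠Z = 60.3°
I = V/|Z| = 2.11/764 = 2.76 mA

2.76 mA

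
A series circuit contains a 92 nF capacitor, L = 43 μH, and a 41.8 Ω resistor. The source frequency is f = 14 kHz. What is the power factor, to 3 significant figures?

ω = 2πf = 87960 rad/s
X_L = ωL = 3.78 Ω
X_C = 1/(ωC) = 124 Ω
Net reactance X = X_L − X_C = -120 Ω
Z = 41.8 − j120 Ω
|Z| = √(41.8² + 120²) = 127 Ω
∠Z = arctan(-120/41.8) = -70.8°
cos φ = cos(-70.8°) = 0.329

0.329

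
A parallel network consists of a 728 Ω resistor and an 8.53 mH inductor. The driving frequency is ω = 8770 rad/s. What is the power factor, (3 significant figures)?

0.102

X_L = ωL = 74.8 Ω
Parallel: admittances add. Y = 1/R + 1/(jωL)
Y = (0.00137 − j0.0134) S
|Y| = 0.0134 S → |Z| = 1/|Y| = 74.4 Ω, ∠Z = −∠Y = 84.1°
cos φ = cos(84.1°) = 0.102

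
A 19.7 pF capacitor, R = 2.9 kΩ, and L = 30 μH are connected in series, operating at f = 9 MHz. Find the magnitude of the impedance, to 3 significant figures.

ω = 2πf = 5.655e+07 rad/s
X_L = ωL = 1700 Ω
X_C = 1/(ωC) = 898 Ω
Net reactance X = X_L − X_C = 799 Ω
Z = 2900 + j799 Ω
|Z| = √(2900² + 799²) = 3010 Ω

3010 Ω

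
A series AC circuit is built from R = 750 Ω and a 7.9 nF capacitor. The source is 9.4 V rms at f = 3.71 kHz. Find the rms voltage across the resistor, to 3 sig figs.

ω = 2πf = 23310 rad/s
X_C = 1/(ωC) = 5430 Ω
Z = 750 − j5430 Ω
|Z| = √(750² + 5430²) = 5480 Ω
I = V/|Z| = 1.71 mA
V_R = I·|Z_R| = 0.00171 × 750 = 1.29 V

1.29 V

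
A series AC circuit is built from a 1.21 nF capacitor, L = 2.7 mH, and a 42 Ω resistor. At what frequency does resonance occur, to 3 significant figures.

88.1 kHz

ω₀ = 1/√(LC) = 1/√(0.0027 × 1.21e-09) = 553300 rad/s
f₀ = ω₀/(2π) = 88.1 kHz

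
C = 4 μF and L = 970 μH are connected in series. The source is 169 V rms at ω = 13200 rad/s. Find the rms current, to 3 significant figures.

27.5 A

X_L = ωL = 12.8 Ω
X_C = 1/(ωC) = 18.9 Ω
Net reactance X = X_L − X_C = -6.14 Ω
Z = − j6.14 Ω
|Z| = √(0² + 6.14²) = 6.14 Ω
I = V/|Z| = 169/6.14 = 27.5 A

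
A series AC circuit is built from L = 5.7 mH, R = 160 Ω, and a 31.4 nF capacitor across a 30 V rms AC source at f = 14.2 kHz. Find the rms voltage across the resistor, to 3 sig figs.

21.8 V

ω = 2πf = 89220 rad/s
X_L = ωL = 509 Ω
X_C = 1/(ωC) = 357 Ω
Net reactance X = X_L − X_C = 152 Ω
Z = 160 + j152 Ω
|Z| = √(160² + 152²) = 220 Ω
I = V/|Z| = 136 mA
V_R = I·|Z_R| = 0.136 × 160 = 21.8 V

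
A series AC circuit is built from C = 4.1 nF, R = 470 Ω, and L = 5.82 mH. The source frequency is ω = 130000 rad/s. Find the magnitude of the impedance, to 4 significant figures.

1214 Ω

X_L = ωL = 756.6 Ω
X_C = 1/(ωC) = 1876 Ω
Net reactance X = X_L − X_C = -1120 Ω
Z = 470.0 − j1120 Ω
|Z| = √(470.0² + 1120²) = 1214 Ω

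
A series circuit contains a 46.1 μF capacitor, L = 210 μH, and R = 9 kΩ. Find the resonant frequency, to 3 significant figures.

ω₀ = 1/√(LC) = 1/√(0.00021 × 4.61e-05) = 10160 rad/s
f₀ = ω₀/(2π) = 1.62 kHz

1.62 kHz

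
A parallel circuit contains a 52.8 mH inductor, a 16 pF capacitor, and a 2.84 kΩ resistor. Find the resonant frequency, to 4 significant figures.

ω₀ = 1/√(LC) = 1/√(0.0528 × 1.6e-11) = 1.088e+06 rad/s
f₀ = ω₀/(2π) = 173.2 kHz

173.2 kHz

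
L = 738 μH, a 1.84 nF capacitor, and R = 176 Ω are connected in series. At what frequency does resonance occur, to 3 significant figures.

ω₀ = 1/√(LC) = 1/√(0.000738 × 1.84e-09) = 858100 rad/s
f₀ = ω₀/(2π) = 137 kHz

137 kHz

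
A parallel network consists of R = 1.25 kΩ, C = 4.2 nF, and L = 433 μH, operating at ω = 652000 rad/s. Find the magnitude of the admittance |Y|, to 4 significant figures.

1.134 mS

X_L = ωL = 282.3 Ω
X_C = 1/(ωC) = 365.2 Ω
Parallel: admittances add. Y = 1/R + 1/(jωL) + jωC
Y = (0.0008000 − j0.0008037) S
|Y| = 0.001134 S → |Z| = 1/|Y| = 881.8 Ω, ∠Z = −∠Y = 45.13°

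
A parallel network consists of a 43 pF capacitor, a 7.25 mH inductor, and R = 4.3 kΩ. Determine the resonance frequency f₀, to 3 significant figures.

285 kHz

ω₀ = 1/√(LC) = 1/√(0.00725 × 4.3e-11) = 1.791e+06 rad/s
f₀ = ω₀/(2π) = 285 kHz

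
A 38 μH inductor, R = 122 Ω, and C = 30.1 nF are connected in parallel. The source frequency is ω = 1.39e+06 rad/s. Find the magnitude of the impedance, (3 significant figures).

41.1 Ω

X_L = ωL = 52.8 Ω
X_C = 1/(ωC) = 23.9 Ω
Parallel: admittances add. Y = 1/R + 1/(jωL) + jωC
Y = (0.00820 + j0.0229) S
|Y| = 0.0243 S → |Z| = 1/|Y| = 41.1 Ω, ∠Z = −∠Y = -70.3°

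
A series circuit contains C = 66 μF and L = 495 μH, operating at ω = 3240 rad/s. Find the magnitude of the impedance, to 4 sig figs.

X_L = ωL = 1.604 Ω
X_C = 1/(ωC) = 4.676 Ω
Net reactance X = X_L − X_C = -3.073 Ω
Z = − j3.073 Ω
|Z| = √(0² + 3.073²) = 3.073 Ω

3.073 Ω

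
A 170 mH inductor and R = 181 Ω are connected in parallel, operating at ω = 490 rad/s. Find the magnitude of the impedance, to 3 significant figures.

75.7 Ω

X_L = ωL = 83.3 Ω
Parallel: admittances add. Y = 1/R + 1/(jωL)
Y = (0.00552 − j0.0120) S
|Y| = 0.0132 S → |Z| = 1/|Y| = 75.7 Ω, ∠Z = −∠Y = 65.3°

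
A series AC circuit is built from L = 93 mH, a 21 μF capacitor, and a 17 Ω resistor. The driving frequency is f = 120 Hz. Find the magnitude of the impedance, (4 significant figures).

ω = 2πf = 754.0 rad/s
X_L = ωL = 70.12 Ω
X_C = 1/(ωC) = 63.16 Ω
Net reactance X = X_L − X_C = 6.964 Ω
Z = 17.00 + j6.964 Ω
|Z| = √(17.00² + 6.964²) = 18.37 Ω

18.37 Ω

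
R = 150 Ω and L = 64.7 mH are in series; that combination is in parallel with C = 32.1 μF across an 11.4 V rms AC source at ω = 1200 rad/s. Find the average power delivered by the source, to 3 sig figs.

X_L = ωL = 77.6 Ω
X_C = 1/(ωC) = 26.0 Ω
Branch 1 (R+jX_L): Z₁ = 150 + j77.6 Ω, |Z₁| = 169 Ω
Branch 2 (−jX_C): Z₂ = −j26.0 Ω
Parallel: Z = Z₁Z₂/(Z₁+Z₂), |Z| = 27.6 Ω, ∠Z = -81.6°
I = V/|Z| = 412 mA
P = VI cos φ = 11.4 × 0.412 × cos(-81.6°) = 683 mW

683 mW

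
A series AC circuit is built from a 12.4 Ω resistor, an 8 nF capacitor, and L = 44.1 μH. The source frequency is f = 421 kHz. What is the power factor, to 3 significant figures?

0.176

ω = 2πf = 2.645e+06 rad/s
X_L = ωL = 117 Ω
X_C = 1/(ωC) = 47.3 Ω
Net reactance X = X_L − X_C = 69.4 Ω
Z = 12.4 + j69.4 Ω
|Z| = √(12.4² + 69.4²) = 70.5 Ω
∠Z = arctan(69.4/12.4) = 79.9°
cos φ = cos(79.9°) = 0.176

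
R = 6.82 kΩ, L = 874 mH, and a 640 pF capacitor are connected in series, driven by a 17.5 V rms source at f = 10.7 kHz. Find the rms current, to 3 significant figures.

484 μA

ω = 2πf = 67230 rad/s
X_L = ωL = 58800 Ω
X_C = 1/(ωC) = 23200 Ω
Net reactance X = X_L − X_C = 35500 Ω
Z = 6820 + j35500 Ω
|Z| = √(6820² + 35500²) = 36200 Ω
I = V/|Z| = 17.5/36200 = 484 μA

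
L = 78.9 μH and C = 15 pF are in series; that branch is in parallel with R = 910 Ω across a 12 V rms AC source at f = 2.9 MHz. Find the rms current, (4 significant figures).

14.25 mA

ω = 2πf = 1.822e+07 rad/s
X_L = ωL = 1438 Ω
X_C = 1/(ωC) = 3659 Ω
Branch 1: Z₁ = R = 910.0 Ω
Branch 2 (series LC): Z₂ = j(X_L − X_C) = −j2221 Ω
Parallel: Z = Z₁Z₂/(Z₁+Z₂), |Z| = 842.1 Ω, ∠Z = -22.28°
I = V/|Z| = 12/842.1 = 14.25 mA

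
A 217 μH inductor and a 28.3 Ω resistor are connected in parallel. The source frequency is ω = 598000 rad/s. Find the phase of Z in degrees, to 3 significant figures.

X_L = ωL = 130 Ω
Parallel: admittances add. Y = 1/R + 1/(jωL)
Y = (0.0353 − j0.00771) S
|Y| = 0.0362 S → |Z| = 1/|Y| = 27.7 Ω, ∠Z = −∠Y = 12.3°

12.3°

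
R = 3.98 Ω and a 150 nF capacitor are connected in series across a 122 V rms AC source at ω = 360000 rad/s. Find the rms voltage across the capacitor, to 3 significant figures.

119 V

X_C = 1/(ωC) = 18.5 Ω
Z = 3.98 − j18.5 Ω
|Z| = √(3.98² + 18.5²) = 18.9 Ω
I = V/|Z| = 6.44 A
V_C = I·|Z_C| = 6.44 × 18.5 = 119 V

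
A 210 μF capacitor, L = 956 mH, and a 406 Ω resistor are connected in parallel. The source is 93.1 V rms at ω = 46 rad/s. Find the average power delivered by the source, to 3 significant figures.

21.3 W

X_L = ωL = 44.0 Ω
X_C = 1/(ωC) = 104 Ω
Parallel: admittances add. Y = 1/R + 1/(jωL) + jωC
Y = (0.00246 − j0.0131) S
|Y| = 0.0133 S → |Z| = 1/|Y| = 75.1 Ω, ∠Z = −∠Y = 79.3°
I = V/|Z| = 1.24 A
P = VI cos φ = 93.1 × 1.24 × cos(79.3°) = 21.3 W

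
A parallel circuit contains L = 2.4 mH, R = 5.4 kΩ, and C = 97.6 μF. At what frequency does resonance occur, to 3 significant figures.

ω₀ = 1/√(LC) = 1/√(0.0024 × 9.76e-05) = 2066 rad/s
f₀ = ω₀/(2π) = 329 Hz

329 Hz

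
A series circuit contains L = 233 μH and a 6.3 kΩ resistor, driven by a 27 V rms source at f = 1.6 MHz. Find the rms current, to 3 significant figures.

4.02 mA

ω = 2πf = 1.005e+07 rad/s
X_L = ωL = 2340 Ω
Z = 6300 + j2340 Ω
|Z| = √(6300² + 2340²) = 6720 Ω
I = V/|Z| = 27/6720 = 4.02 mA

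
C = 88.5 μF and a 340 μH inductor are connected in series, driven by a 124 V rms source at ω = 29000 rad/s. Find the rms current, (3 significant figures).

X_L = ωL = 9.86 Ω
X_C = 1/(ωC) = 0.390 Ω
Net reactance X = X_L − X_C = 9.47 Ω
Z = j9.47 Ω
|Z| = √(0² + 9.47²) = 9.47 Ω
I = V/|Z| = 124/9.47 = 13.1 A

13.1 A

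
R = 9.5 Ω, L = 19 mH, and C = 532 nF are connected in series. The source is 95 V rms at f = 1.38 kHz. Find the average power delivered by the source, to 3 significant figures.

ω = 2πf = 8671 rad/s
X_L = ωL = 165 Ω
X_C = 1/(ωC) = 217 Ω
Net reactance X = X_L − X_C = -52.0 Ω
Z = 9.50 − j52.0 Ω
|Z| = √(9.50² + 52.0²) = 52.9 Ω
∠Z = arctan(-52.0/9.50) = -79.7°
I = V/|Z| = 1.80 A
P = VI cos φ = 95 × 1.80 × cos(-79.7°) = 30.6 W

30.6 W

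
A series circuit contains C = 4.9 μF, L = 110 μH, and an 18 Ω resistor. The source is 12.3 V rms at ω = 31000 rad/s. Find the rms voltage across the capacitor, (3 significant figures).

4.43 V

X_L = ωL = 3.41 Ω
X_C = 1/(ωC) = 6.58 Ω
Net reactance X = X_L − X_C = -3.17 Ω
Z = 18.0 − j3.17 Ω
|Z| = √(18.0² + 3.17²) = 18.3 Ω
I = V/|Z| = 673 mA
V_C = I·|Z_C| = 0.673 × 6.58 = 4.43 V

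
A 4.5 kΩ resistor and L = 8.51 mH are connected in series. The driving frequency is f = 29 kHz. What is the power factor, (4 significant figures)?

0.9454

ω = 2πf = 182200 rad/s
X_L = ωL = 1551 Ω
Z = 4500 + j1551 Ω
|Z| = √(4500² + 1551²) = 4760 Ω
∠Z = arctan(1551/4500) = 19.01°
cos φ = cos(19.01°) = 0.9454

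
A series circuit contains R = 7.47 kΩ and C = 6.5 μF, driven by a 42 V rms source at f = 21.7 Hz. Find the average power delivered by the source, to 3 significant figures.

231 mW

ω = 2πf = 136.3 rad/s
X_C = 1/(ωC) = 1130 Ω
Z = 7470 − j1130 Ω
|Z| = √(7470² + 1130²) = 7550 Ω
∠Z = arctan(-1130/7470) = -8.59°
I = V/|Z| = 5.56 mA
P = VI cos φ = 42 × 0.00556 × cos(-8.59°) = 231 mW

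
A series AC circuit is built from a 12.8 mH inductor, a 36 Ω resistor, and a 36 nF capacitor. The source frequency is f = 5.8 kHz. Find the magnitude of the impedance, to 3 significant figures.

298 Ω

ω = 2πf = 36440 rad/s
X_L = ωL = 466 Ω
X_C = 1/(ωC) = 762 Ω
Net reactance X = X_L − X_C = -296 Ω
Z = 36.0 − j296 Ω
|Z| = √(36.0² + 296²) = 298 Ω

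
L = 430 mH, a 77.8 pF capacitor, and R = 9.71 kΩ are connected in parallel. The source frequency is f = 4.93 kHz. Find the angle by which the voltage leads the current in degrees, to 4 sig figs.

35.21°

ω = 2πf = 30980 rad/s
X_L = ωL = 13320 Ω
X_C = 1/(ωC) = 414900 Ω
Parallel: admittances add. Y = 1/R + 1/(jωL) + jωC
Y = (0.0001030 − j7.267e-05) S
|Y| = 0.0001260 S → |Z| = 1/|Y| = 7934 Ω, ∠Z = −∠Y = 35.21°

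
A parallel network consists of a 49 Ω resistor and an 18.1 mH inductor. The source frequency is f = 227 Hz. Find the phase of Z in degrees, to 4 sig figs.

62.22°

ω = 2πf = 1426 rad/s
X_L = ωL = 25.82 Ω
Parallel: admittances add. Y = 1/R + 1/(jωL)
Y = (0.02041 − j0.03874) S
|Y| = 0.04378 S → |Z| = 1/|Y| = 22.84 Ω, ∠Z = −∠Y = 62.22°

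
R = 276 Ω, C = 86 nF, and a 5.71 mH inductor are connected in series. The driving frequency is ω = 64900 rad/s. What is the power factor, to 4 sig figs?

0.8217

X_L = ωL = 370.6 Ω
X_C = 1/(ωC) = 179.2 Ω
Net reactance X = X_L − X_C = 191.4 Ω
Z = 276.0 + j191.4 Ω
|Z| = √(276.0² + 191.4²) = 335.9 Ω
∠Z = arctan(191.4/276.0) = 34.74°
cos φ = cos(34.74°) = 0.8217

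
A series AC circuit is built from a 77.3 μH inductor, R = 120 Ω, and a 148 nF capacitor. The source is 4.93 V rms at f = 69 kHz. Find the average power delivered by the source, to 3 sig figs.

198 mW

ω = 2πf = 433500 rad/s
X_L = ωL = 33.5 Ω
X_C = 1/(ωC) = 15.6 Ω
Net reactance X = X_L − X_C = 17.9 Ω
Z = 120 + j17.9 Ω
|Z| = √(120² + 17.9²) = 121 Ω
∠Z = arctan(17.9/120) = 8.50°
I = V/|Z| = 40.6 mA
P = VI cos φ = 4.93 × 0.0406 × cos(8.50°) = 198 mW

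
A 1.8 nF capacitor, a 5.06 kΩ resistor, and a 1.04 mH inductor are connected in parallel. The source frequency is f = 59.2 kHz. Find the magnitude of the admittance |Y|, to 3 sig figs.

ω = 2πf = 372000 rad/s
X_L = ωL = 387 Ω
X_C = 1/(ωC) = 1490 Ω
Parallel: admittances add. Y = 1/R + 1/(jωL) + jωC
Y = (0.000198 − j0.00192) S
|Y| = 0.00193 S → |Z| = 1/|Y| = 519 Ω, ∠Z = −∠Y = 84.1°

1.93 mS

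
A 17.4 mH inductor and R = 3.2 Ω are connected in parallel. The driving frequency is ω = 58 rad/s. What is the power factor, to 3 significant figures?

X_L = ωL = 1.01 Ω
Parallel: admittances add. Y = 1/R + 1/(jωL)
Y = (0.312 − j0.991) S
|Y| = 1.04 S → |Z| = 1/|Y| = 0.962 Ω, ∠Z = −∠Y = 72.5°
cos φ = cos(72.5°) = 0.301

0.301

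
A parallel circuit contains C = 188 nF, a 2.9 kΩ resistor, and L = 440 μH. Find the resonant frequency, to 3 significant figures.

ω₀ = 1/√(LC) = 1/√(0.00044 × 1.88e-07) = 109900 rad/s
f₀ = ω₀/(2π) = 17.5 kHz

17.5 kHz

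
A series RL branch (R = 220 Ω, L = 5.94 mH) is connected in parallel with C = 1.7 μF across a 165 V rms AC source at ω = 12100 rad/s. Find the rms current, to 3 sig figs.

X_L = ωL = 71.9 Ω
X_C = 1/(ωC) = 48.6 Ω
Branch 1 (R+jX_L): Z₁ = 220 + j71.9 Ω, |Z₁| = 231 Ω
Branch 2 (−jX_C): Z₂ = −j48.6 Ω
Parallel: Z = Z₁Z₂/(Z₁+Z₂), |Z| = 50.9 Ω, ∠Z = -77.9°
I = V/|Z| = 165/50.9 = 3.24 A

3.24 A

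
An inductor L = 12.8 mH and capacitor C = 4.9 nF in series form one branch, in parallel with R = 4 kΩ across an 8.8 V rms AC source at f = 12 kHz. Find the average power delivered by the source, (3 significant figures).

ω = 2πf = 75400 rad/s
X_L = ωL = 965 Ω
X_C = 1/(ωC) = 2710 Ω
Branch 1: Z₁ = R = 4000 Ω
Branch 2 (series LC): Z₂ = j(X_L − X_C) = −j1740 Ω
Parallel: Z = Z₁Z₂/(Z₁+Z₂), |Z| = 1600 Ω, ∠Z = -66.5°
I = V/|Z| = 5.51 mA
P = VI cos φ = 8.8 × 0.00551 × cos(-66.5°) = 19.4 mW

19.4 mW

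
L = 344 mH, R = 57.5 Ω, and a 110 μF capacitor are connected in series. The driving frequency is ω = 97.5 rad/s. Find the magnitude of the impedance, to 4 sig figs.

82.89 Ω

X_L = ωL = 33.54 Ω
X_C = 1/(ωC) = 93.24 Ω
Net reactance X = X_L − X_C = -59.70 Ω
Z = 57.50 − j59.70 Ω
|Z| = √(57.50² + 59.70²) = 82.89 Ω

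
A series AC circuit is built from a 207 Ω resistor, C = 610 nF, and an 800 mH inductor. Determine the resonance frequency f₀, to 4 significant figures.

227.8 Hz

ω₀ = 1/√(LC) = 1/√(0.8 × 6.1e-07) = 1431 rad/s
f₀ = ω₀/(2π) = 227.8 Hz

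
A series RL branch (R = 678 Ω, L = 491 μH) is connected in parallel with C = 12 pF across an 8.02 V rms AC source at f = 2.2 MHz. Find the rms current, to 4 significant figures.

198.4 μA

ω = 2πf = 1.382e+07 rad/s
X_L = ωL = 6787 Ω
X_C = 1/(ωC) = 6029 Ω
Branch 1 (R+jX_L): Z₁ = 678.0 + j6787 Ω, |Z₁| = 6821 Ω
Branch 2 (−jX_C): Z₂ = −j6029 Ω
Parallel: Z = Z₁Z₂/(Z₁+Z₂), |Z| = 40420 Ω, ∠Z = -53.91°
I = V/|Z| = 8.02/40420 = 198.4 μA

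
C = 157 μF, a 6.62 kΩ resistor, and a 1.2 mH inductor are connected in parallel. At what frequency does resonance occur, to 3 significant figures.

ω₀ = 1/√(LC) = 1/√(0.0012 × 0.000157) = 2304 rad/s
f₀ = ω₀/(2π) = 367 Hz

367 Hz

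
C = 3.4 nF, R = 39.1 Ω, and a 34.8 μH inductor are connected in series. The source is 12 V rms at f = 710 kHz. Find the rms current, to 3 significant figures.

ω = 2πf = 4.461e+06 rad/s
X_L = ωL = 155 Ω
X_C = 1/(ωC) = 65.9 Ω
Net reactance X = X_L − X_C = 89.3 Ω
Z = 39.1 + j89.3 Ω
|Z| = √(39.1² + 89.3²) = 97.5 Ω
I = V/|Z| = 12/97.5 = 123 mA

123 mA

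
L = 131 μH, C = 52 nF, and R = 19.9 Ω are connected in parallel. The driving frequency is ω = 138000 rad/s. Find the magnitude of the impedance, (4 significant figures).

X_L = ωL = 18.08 Ω
X_C = 1/(ωC) = 139.4 Ω
Parallel: admittances add. Y = 1/R + 1/(jωL) + jωC
Y = (0.05025 − j0.04814) S
|Y| = 0.06959 S → |Z| = 1/|Y| = 14.37 Ω, ∠Z = −∠Y = 43.77°

14.37 Ω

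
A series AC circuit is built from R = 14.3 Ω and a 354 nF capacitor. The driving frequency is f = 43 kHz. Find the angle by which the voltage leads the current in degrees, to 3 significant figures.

ω = 2πf = 270200 rad/s
X_C = 1/(ωC) = 10.5 Ω
Z = 14.3 − j10.5 Ω
|Z| = √(14.3² + 10.5²) = 17.7 Ω
∠Z = arctan(-10.5/14.3) = -36.2°

-36.2°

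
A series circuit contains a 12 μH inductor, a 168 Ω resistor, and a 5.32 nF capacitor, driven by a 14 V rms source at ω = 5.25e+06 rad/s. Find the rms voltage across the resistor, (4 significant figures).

13.82 V

X_L = ωL = 63.00 Ω
X_C = 1/(ωC) = 35.80 Ω
Net reactance X = X_L − X_C = 27.20 Ω
Z = 168.0 + j27.20 Ω
|Z| = √(168.0² + 27.20²) = 170.2 Ω
I = V/|Z| = 82.26 mA
V_R = I·|Z_R| = 0.08226 × 168.0 = 13.82 V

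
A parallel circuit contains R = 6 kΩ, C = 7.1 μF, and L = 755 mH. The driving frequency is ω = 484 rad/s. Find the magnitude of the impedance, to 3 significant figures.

1390 Ω

X_L = ωL = 365 Ω
X_C = 1/(ωC) = 291 Ω
Parallel: admittances add. Y = 1/R + 1/(jωL) + jωC
Y = (0.000167 + j0.000700) S
|Y| = 0.000719 S → |Z| = 1/|Y| = 1390 Ω, ∠Z = −∠Y = -76.6°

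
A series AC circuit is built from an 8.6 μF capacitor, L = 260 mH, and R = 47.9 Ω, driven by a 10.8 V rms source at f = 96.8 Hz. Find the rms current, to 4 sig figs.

ω = 2πf = 608.2 rad/s
X_L = ωL = 158.1 Ω
X_C = 1/(ωC) = 191.2 Ω
Net reactance X = X_L − X_C = -33.05 Ω
Z = 47.90 − j33.05 Ω
|Z| = √(47.90² + 33.05²) = 58.19 Ω
I = V/|Z| = 10.8/58.19 = 185.6 mA

185.6 mA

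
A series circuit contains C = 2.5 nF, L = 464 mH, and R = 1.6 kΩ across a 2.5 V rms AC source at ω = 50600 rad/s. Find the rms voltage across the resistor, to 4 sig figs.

0.2555 V

X_L = ωL = 23480 Ω
X_C = 1/(ωC) = 7905 Ω
Net reactance X = X_L − X_C = 15570 Ω
Z = 1600 + j15570 Ω
|Z| = √(1600² + 15570²) = 15660 Ω
I = V/|Z| = 159.7 μA
V_R = I·|Z_R| = 0.0001597 × 1600 = 0.2555 V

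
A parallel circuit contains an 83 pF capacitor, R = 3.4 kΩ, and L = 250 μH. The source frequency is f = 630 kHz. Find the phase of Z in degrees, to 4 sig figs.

ω = 2πf = 3.958e+06 rad/s
X_L = ωL = 989.6 Ω
X_C = 1/(ωC) = 3044 Ω
Parallel: admittances add. Y = 1/R + 1/(jωL) + jωC
Y = (0.0002941 − j0.0006820) S
|Y| = 0.0007427 S → |Z| = 1/|Y| = 1346 Ω, ∠Z = −∠Y = 66.67°

66.67°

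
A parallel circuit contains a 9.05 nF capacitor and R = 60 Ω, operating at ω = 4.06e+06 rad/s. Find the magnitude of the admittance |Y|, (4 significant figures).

40.35 mS

X_C = 1/(ωC) = 27.22 Ω
Parallel: admittances add. Y = 1/R + jωC
Y = (0.01667 + j0.03674) S
|Y| = 0.04035 S → |Z| = 1/|Y| = 24.79 Ω, ∠Z = −∠Y = -65.60°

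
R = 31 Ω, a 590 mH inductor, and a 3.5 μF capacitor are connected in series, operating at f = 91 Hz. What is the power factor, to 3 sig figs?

0.188

ω = 2πf = 571.8 rad/s
X_L = ωL = 337 Ω
X_C = 1/(ωC) = 500 Ω
Net reactance X = X_L − X_C = -162 Ω
Z = 31.0 − j162 Ω
|Z| = √(31.0² + 162²) = 165 Ω
∠Z = arctan(-162/31.0) = -79.2°
cos φ = cos(-79.2°) = 0.188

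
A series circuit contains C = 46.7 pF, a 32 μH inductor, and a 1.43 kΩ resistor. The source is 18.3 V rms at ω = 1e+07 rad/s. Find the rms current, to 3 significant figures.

7.90 mA

X_L = ωL = 320 Ω
X_C = 1/(ωC) = 2140 Ω
Net reactance X = X_L − X_C = -1820 Ω
Z = 1430 − j1820 Ω
|Z| = √(1430² + 1820²) = 2320 Ω
I = V/|Z| = 18.3/2320 = 7.90 mA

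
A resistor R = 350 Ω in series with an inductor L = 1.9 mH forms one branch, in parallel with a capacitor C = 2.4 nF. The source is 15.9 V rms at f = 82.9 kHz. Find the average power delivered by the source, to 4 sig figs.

ω = 2πf = 520900 rad/s
X_L = ωL = 989.7 Ω
X_C = 1/(ωC) = 799.9 Ω
Branch 1 (R+jX_L): Z₁ = 350.0 + j989.7 Ω, |Z₁| = 1050 Ω
Branch 2 (−jX_C): Z₂ = −j799.9 Ω
Parallel: Z = Z₁Z₂/(Z₁+Z₂), |Z| = 2109 Ω, ∠Z = -47.94°
I = V/|Z| = 7.538 mA
P = VI cos φ = 15.9 × 0.007538 × cos(-47.94°) = 80.30 mW

80.30 mW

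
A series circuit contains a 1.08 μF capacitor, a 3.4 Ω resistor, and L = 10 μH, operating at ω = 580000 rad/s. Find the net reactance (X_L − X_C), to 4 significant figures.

4.204 Ω

X_L = ωL = 5.800 Ω
X_C = 1/(ωC) = 1.596 Ω
X = 5.800 − 1.596 = 4.204 Ω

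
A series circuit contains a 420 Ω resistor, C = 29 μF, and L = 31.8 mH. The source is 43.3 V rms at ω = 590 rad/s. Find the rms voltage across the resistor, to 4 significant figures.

X_L = ωL = 18.76 Ω
X_C = 1/(ωC) = 58.45 Ω
Net reactance X = X_L − X_C = -39.68 Ω
Z = 420.0 − j39.68 Ω
|Z| = √(420.0² + 39.68²) = 421.9 Ω
I = V/|Z| = 102.6 mA
V_R = I·|Z_R| = 0.1026 × 420.0 = 43.11 V

43.11 V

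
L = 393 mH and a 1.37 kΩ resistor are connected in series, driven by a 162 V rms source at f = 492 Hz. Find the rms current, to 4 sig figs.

ω = 2πf = 3091 rad/s
X_L = ωL = 1215 Ω
Z = 1370 + j1215 Ω
|Z| = √(1370² + 1215²) = 1831 Ω
I = V/|Z| = 162/1831 = 88.47 mA

88.47 mA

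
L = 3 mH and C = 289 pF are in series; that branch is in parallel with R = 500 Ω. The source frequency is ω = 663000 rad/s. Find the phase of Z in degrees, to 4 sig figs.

X_L = ωL = 1989 Ω
X_C = 1/(ωC) = 5219 Ω
Branch 1: Z₁ = R = 500.0 Ω
Branch 2 (series LC): Z₂ = j(X_L − X_C) = −j3230 Ω
Parallel: Z = Z₁Z₂/(Z₁+Z₂), |Z| = 494.1 Ω, ∠Z = -8.799°

-8.799°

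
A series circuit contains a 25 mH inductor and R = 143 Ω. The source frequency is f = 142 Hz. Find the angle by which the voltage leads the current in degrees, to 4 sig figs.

ω = 2πf = 892.2 rad/s
X_L = ωL = 22.31 Ω
Z = 143.0 + j22.31 Ω
|Z| = √(143.0² + 22.31²) = 144.7 Ω
∠Z = arctan(22.31/143.0) = 8.866°

8.866°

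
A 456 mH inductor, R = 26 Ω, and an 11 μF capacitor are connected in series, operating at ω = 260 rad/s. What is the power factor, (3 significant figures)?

X_L = ωL = 119 Ω
X_C = 1/(ωC) = 350 Ω
Net reactance X = X_L − X_C = -231 Ω
Z = 26.0 − j231 Ω
|Z| = √(26.0² + 231²) = 233 Ω
∠Z = arctan(-231/26.0) = -83.6°
cos φ = cos(-83.6°) = 0.112

0.112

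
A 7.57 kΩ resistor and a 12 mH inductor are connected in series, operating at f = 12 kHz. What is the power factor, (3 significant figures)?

ω = 2πf = 75400 rad/s
X_L = ωL = 905 Ω
Z = 7570 + j905 Ω
|Z| = √(7570² + 905²) = 7620 Ω
∠Z = arctan(905/7570) = 6.82°
cos φ = cos(6.82°) = 0.993

0.993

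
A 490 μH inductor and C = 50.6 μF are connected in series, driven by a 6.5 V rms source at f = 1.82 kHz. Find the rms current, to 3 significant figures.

1.68 A

ω = 2πf = 11440 rad/s
X_L = ωL = 5.60 Ω
X_C = 1/(ωC) = 1.73 Ω
Net reactance X = X_L − X_C = 3.88 Ω
Z = j3.88 Ω
|Z| = √(0² + 3.88²) = 3.88 Ω
I = V/|Z| = 6.5/3.88 = 1.68 A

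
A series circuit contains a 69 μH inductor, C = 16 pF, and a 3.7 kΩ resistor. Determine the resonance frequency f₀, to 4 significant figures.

ω₀ = 1/√(LC) = 1/√(6.9e-05 × 1.6e-11) = 3.01e+07 rad/s
f₀ = ω₀/(2π) = 4.790 MHz

4.790 MHz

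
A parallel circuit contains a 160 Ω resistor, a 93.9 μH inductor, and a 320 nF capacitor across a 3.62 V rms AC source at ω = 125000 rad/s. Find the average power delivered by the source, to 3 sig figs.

X_L = ωL = 11.7 Ω
X_C = 1/(ωC) = 25.0 Ω
Parallel: admittances add. Y = 1/R + 1/(jωL) + jωC
Y = (0.00625 − j0.0452) S
|Y| = 0.0456 S → |Z| = 1/|Y| = 21.9 Ω, ∠Z = −∠Y = 82.1°
I = V/|Z| = 165 mA
P = VI cos φ = 3.62 × 0.165 × cos(82.1°) = 81.9 mW

81.9 mW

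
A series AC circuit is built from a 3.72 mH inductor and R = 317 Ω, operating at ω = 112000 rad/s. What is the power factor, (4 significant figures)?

0.6055

X_L = ωL = 416.6 Ω
Z = 317.0 + j416.6 Ω
|Z| = √(317.0² + 416.6²) = 523.5 Ω
∠Z = arctan(416.6/317.0) = 52.73°
cos φ = cos(52.73°) = 0.6055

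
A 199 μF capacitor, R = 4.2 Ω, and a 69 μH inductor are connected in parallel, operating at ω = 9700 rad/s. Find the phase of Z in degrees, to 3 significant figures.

-61.4°

X_L = ωL = 0.669 Ω
X_C = 1/(ωC) = 0.518 Ω
Parallel: admittances add. Y = 1/R + 1/(jωL) + jωC
Y = (0.238 + j0.436) S
|Y| = 0.497 S → |Z| = 1/|Y| = 2.01 Ω, ∠Z = −∠Y = -61.4°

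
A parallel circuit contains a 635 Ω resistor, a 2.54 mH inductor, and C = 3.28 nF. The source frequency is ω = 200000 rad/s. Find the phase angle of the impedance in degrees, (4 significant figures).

39.81°

X_L = ωL = 508.0 Ω
X_C = 1/(ωC) = 1524 Ω
Parallel: admittances add. Y = 1/R + 1/(jωL) + jωC
Y = (0.001575 − j0.001313) S
|Y| = 0.002050 S → |Z| = 1/|Y| = 487.8 Ω, ∠Z = −∠Y = 39.81°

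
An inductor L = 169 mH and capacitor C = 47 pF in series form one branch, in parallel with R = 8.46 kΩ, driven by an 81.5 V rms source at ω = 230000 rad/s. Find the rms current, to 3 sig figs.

9.75 mA

X_L = ωL = 38900 Ω
X_C = 1/(ωC) = 92500 Ω
Branch 1: Z₁ = R = 8460 Ω
Branch 2 (series LC): Z₂ = j(X_L − X_C) = −j53600 Ω
Parallel: Z = Z₁Z₂/(Z₁+Z₂), |Z| = 8360 Ω, ∠Z = -8.96°
I = V/|Z| = 81.5/8360 = 9.75 mA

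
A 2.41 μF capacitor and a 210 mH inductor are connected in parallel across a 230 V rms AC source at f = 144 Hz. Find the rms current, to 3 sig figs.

709 mA

ω = 2πf = 904.8 rad/s
X_L = ωL = 190 Ω
X_C = 1/(ωC) = 459 Ω
Parallel: admittances add. Y = 1/(jωL) + jωC
Y = (0 − j0.00308) S
|Y| = 0.00308 S → |Z| = 1/|Y| = 324 Ω, ∠Z = −∠Y = 90.0°
I = V/|Z| = 230/324 = 709 mA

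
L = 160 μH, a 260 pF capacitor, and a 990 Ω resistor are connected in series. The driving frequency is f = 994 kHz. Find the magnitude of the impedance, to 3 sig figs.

1060 Ω

ω = 2πf = 6.245e+06 rad/s
X_L = ωL = 999 Ω
X_C = 1/(ωC) = 616 Ω
Net reactance X = X_L − X_C = 383 Ω
Z = 990 + j383 Ω
|Z| = √(990² + 383²) = 1060 Ω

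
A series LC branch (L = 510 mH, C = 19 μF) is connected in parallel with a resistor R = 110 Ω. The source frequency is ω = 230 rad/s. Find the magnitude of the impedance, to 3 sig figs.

78.3 Ω

X_L = ωL = 117 Ω
X_C = 1/(ωC) = 229 Ω
Branch 1: Z₁ = R = 110 Ω
Branch 2 (series LC): Z₂ = j(X_L − X_C) = −j112 Ω
Parallel: Z = Z₁Z₂/(Z₁+Z₂), |Z| = 78.3 Ω, ∠Z = -44.6°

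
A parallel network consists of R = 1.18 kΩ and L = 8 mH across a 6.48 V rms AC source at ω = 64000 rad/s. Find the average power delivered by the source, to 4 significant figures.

X_L = ωL = 512.0 Ω
Parallel: admittances add. Y = 1/R + 1/(jωL)
Y = (0.0008475 − j0.001953) S
|Y| = 0.002129 S → |Z| = 1/|Y| = 469.7 Ω, ∠Z = −∠Y = 66.54°
I = V/|Z| = 13.80 mA
P = VI cos φ = 6.48 × 0.01380 × cos(66.54°) = 35.59 mW

35.59 mW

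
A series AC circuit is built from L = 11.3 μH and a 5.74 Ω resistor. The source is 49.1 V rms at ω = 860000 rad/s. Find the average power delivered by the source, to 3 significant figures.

X_L = ωL = 9.72 Ω
Z = 5.74 + j9.72 Ω
|Z| = √(5.74² + 9.72²) = 11.3 Ω
∠Z = arctan(9.72/5.74) = 59.4°
I = V/|Z| = 4.35 A
P = VI cos φ = 49.1 × 4.35 × cos(59.4°) = 109 W

109 W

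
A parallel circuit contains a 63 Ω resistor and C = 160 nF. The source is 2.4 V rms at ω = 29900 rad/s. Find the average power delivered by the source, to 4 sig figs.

X_C = 1/(ωC) = 209.0 Ω
Parallel: admittances add. Y = 1/R + jωC
Y = (0.01587 + j0.004784) S
|Y| = 0.01658 S → |Z| = 1/|Y| = 60.32 Ω, ∠Z = −∠Y = -16.77°
I = V/|Z| = 39.79 mA
P = VI cos φ = 2.4 × 0.03979 × cos(-16.77°) = 91.43 mW

91.43 mW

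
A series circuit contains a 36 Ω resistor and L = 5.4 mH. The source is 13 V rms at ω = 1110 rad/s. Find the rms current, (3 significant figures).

356 mA

X_L = ωL = 5.99 Ω
Z = 36.0 + j5.99 Ω
|Z| = √(36.0² + 5.99²) = 36.5 Ω
I = V/|Z| = 13/36.5 = 356 mA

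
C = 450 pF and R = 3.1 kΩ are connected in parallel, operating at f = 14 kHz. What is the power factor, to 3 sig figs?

0.993

ω = 2πf = 87960 rad/s
X_C = 1/(ωC) = 25300 Ω
Parallel: admittances add. Y = 1/R + jωC
Y = (0.000323 + j3.96e-05) S
|Y| = 0.000325 S → |Z| = 1/|Y| = 3080 Ω, ∠Z = −∠Y = -7.00°
cos φ = cos(-7.00°) = 0.993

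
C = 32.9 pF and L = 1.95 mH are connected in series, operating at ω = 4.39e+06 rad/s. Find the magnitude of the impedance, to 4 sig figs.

X_L = ωL = 8560 Ω
X_C = 1/(ωC) = 6924 Ω
Net reactance X = X_L − X_C = 1637 Ω
Z = j1637 Ω
|Z| = √(0² + 1637²) = 1637 Ω

1637 Ω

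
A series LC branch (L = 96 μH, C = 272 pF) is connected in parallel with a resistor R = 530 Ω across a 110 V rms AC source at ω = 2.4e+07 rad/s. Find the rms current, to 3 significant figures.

X_L = ωL = 2300 Ω
X_C = 1/(ωC) = 153 Ω
Branch 1: Z₁ = R = 530 Ω
Branch 2 (series LC): Z₂ = j(X_L − X_C) = j2150 Ω
Parallel: Z = Z₁Z₂/(Z₁+Z₂), |Z| = 515 Ω, ∠Z = 13.8°
I = V/|Z| = 110/515 = 214 mA

214 mA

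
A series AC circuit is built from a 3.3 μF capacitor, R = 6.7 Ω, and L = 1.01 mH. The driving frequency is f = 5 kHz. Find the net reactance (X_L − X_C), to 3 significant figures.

22.1 Ω

ω = 2πf = 31420 rad/s
X_L = ωL = 31.7 Ω
X_C = 1/(ωC) = 9.65 Ω
X = 31.7 − 9.65 = 22.1 Ω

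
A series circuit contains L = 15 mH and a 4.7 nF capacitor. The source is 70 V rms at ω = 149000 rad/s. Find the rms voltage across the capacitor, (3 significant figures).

X_L = ωL = 2240 Ω
X_C = 1/(ωC) = 1430 Ω
Net reactance X = X_L − X_C = 807 Ω
Z = j807 Ω
|Z| = √(0² + 807²) = 807 Ω
I = V/|Z| = 86.7 mA
V_C = I·|Z_C| = 0.0867 × 1430 = 124 V

124 V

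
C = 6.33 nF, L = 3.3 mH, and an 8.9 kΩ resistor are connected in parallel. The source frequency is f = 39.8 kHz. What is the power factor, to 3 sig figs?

0.290

ω = 2πf = 250100 rad/s
X_L = ωL = 825 Ω
X_C = 1/(ωC) = 632 Ω
Parallel: admittances add. Y = 1/R + 1/(jωL) + jωC
Y = (0.000112 + j0.000371) S
|Y| = 0.000388 S → |Z| = 1/|Y| = 2580 Ω, ∠Z = −∠Y = -73.2°
cos φ = cos(-73.2°) = 0.290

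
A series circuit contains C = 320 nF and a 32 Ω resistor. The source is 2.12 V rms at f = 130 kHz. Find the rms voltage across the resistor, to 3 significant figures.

2.11 V

ω = 2πf = 816800 rad/s
X_C = 1/(ωC) = 3.83 Ω
Z = 32.0 − j3.83 Ω
|Z| = √(32.0² + 3.83²) = 32.2 Ω
I = V/|Z| = 65.8 mA
V_R = I·|Z_R| = 0.0658 × 32.0 = 2.11 V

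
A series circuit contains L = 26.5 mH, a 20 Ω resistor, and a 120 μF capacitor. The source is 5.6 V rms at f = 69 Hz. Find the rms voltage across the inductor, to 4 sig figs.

ω = 2πf = 433.5 rad/s
X_L = ωL = 11.49 Ω
X_C = 1/(ωC) = 19.22 Ω
Net reactance X = X_L − X_C = -7.733 Ω
Z = 20.00 − j7.733 Ω
|Z| = √(20.00² + 7.733²) = 21.44 Ω
I = V/|Z| = 261.2 mA
V_L = I·|Z_L| = 0.2612 × 11.49 = 3.000 V

3.000 V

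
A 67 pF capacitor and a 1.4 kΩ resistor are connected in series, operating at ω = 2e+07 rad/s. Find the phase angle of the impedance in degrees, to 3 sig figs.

-28.1°

X_C = 1/(ωC) = 746 Ω
Z = 1400 − j746 Ω
|Z| = √(1400² + 746²) = 1590 Ω
∠Z = arctan(-746/1400) = -28.1°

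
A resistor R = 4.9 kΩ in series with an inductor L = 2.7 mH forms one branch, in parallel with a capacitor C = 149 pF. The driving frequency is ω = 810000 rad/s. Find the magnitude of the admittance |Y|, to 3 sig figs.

X_L = ωL = 2190 Ω
X_C = 1/(ωC) = 8290 Ω
Branch 1 (R+jX_L): Z₁ = 4900 + j2190 Ω, |Z₁| = 5370 Ω
Branch 2 (−jX_C): Z₂ = −j8290 Ω
Parallel: Z = Z₁Z₂/(Z₁+Z₂), |Z| = 5680 Ω, ∠Z = -14.7°
|Y| = 1/|Z| = 176 μS

176 μS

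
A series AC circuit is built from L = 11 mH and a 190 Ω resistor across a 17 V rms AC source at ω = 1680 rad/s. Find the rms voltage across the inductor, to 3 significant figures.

X_L = ωL = 18.5 Ω
Z = 190 + j18.5 Ω
|Z| = √(190² + 18.5²) = 191 Ω
I = V/|Z| = 89.1 mA
V_L = I·|Z_L| = 0.0891 × 18.5 = 1.65 V

1.65 V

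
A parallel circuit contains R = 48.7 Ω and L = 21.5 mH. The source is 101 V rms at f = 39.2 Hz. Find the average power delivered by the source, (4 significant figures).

ω = 2πf = 246.3 rad/s
X_L = ωL = 5.295 Ω
Parallel: admittances add. Y = 1/R + 1/(jωL)
Y = (0.02053 − j0.1888) S
|Y| = 0.1900 S → |Z| = 1/|Y| = 5.264 Ω, ∠Z = −∠Y = 83.79°
I = V/|Z| = 19.19 A
P = VI cos φ = 101 × 19.19 × cos(83.79°) = 209.5 W

209.5 W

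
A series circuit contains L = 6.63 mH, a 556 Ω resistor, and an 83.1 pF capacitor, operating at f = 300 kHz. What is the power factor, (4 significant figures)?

0.09058

ω = 2πf = 1.885e+06 rad/s
X_L = ωL = 12500 Ω
X_C = 1/(ωC) = 6384 Ω
Net reactance X = X_L − X_C = 6113 Ω
Z = 556.0 + j6113 Ω
|Z| = √(556.0² + 6113²) = 6138 Ω
∠Z = arctan(6113/556.0) = 84.80°
cos φ = cos(84.80°) = 0.09058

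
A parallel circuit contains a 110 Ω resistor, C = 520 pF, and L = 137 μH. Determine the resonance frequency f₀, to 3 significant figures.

596 kHz

ω₀ = 1/√(LC) = 1/√(0.000137 × 5.2e-10) = 3.747e+06 rad/s
f₀ = ω₀/(2π) = 596 kHz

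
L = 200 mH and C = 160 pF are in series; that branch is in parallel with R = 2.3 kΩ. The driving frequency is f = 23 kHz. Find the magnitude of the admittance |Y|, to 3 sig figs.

440 μS

ω = 2πf = 144500 rad/s
X_L = ωL = 28900 Ω
X_C = 1/(ωC) = 43200 Ω
Branch 1: Z₁ = R = 2300 Ω
Branch 2 (series LC): Z₂ = j(X_L − X_C) = −j14300 Ω
Parallel: Z = Z₁Z₂/(Z₁+Z₂), |Z| = 2270 Ω, ∠Z = -9.11°
|Y| = 1/|Z| = 440 μS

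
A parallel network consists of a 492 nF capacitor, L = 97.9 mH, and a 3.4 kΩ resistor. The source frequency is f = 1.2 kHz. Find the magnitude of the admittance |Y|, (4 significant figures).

2.373 mS

ω = 2πf = 7540 rad/s
X_L = ωL = 738.1 Ω
X_C = 1/(ωC) = 269.6 Ω
Parallel: admittances add. Y = 1/R + 1/(jωL) + jωC
Y = (0.0002941 + j0.002355) S
|Y| = 0.002373 S → |Z| = 1/|Y| = 421.4 Ω, ∠Z = −∠Y = -82.88°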